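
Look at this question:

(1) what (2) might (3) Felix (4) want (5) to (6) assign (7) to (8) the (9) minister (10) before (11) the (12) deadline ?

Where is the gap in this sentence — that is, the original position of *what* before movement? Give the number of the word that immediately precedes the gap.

6

Pre-movement form: Felix might want to assign what to the minister before the deadline.
'what' functions as the direct object of 'assign'. Fronting leaves a gap immediately after 'assign':
What might Felix want to assign ___ to the minister before the deadline?
'assign' is word 6.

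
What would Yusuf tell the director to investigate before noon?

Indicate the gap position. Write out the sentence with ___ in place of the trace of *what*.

Pre-movement form: Yusuf would tell the director to investigate what before noon.
The filler 'what' is interpreted as the direct object of 'investigate'. The gap is right after 'investigate'.

What would Yusuf tell the director to investigate ___ before noon?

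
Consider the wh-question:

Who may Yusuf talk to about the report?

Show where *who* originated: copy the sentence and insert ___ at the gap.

Underlying clause: Yusuf may talk to who about the report.
'who' is the object of the preposition 'to'. The gap is right after 'to'.

Who may Yusuf talk to ___ about the report?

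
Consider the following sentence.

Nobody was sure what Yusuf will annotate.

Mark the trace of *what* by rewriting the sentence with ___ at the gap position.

Nobody was sure what Yusuf will annotate ___.

Underlying clause: Yusuf will annotate what.
'what' functions as the direct object of 'annotate'. The gap is right after 'annotate'.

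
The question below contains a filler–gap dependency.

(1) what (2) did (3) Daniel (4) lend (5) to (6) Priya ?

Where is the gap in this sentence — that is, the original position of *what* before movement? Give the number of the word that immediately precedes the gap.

Before movement: Daniel did lend what to Priya.
'what' is the direct object of 'lend'. It moves to the left edge, and the trace sits right after 'lend':
What did Daniel lend ___ to Priya?
'lend' is word 4.

4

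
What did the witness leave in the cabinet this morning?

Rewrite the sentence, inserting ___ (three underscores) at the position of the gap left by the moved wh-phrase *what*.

What did the witness leave ___ in the cabinet this morning?

In situ: The witness did leave what in the cabinet this morning.
'what' is the direct object of 'leave'. The gap is right after 'leave'.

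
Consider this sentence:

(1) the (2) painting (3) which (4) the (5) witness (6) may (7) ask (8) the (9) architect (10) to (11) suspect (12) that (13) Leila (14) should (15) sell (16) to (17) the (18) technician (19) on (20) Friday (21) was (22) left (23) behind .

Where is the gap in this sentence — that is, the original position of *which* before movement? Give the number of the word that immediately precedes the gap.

The filler 'which' is interpreted as the direct object of 'sell'. It moves to the left edge, and the trace sits right after 'sell':
The painting which the witness may ask the architect to suspect that Leila should sell ___ to the technician on Friday was left behind.
'sell' is word 15.

15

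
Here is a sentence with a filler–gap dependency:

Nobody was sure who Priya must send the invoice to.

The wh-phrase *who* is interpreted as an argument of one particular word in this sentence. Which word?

to

In situ: Priya must send the invoice to who.
'who' is the object of the preposition 'to' (recipient of 'send'). Wh-movement fronts it, leaving a gap right after 'to':
Nobody was sure who Priya must send the invoice to ___.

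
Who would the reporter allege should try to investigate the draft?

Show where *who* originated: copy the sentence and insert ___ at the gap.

In situ: The reporter would allege who should try to investigate the draft.
'who' is the subject of the clause embedded under 'allege'. The gap is right after 'allege'.

Who would the reporter allege ___ should try to investigate the draft?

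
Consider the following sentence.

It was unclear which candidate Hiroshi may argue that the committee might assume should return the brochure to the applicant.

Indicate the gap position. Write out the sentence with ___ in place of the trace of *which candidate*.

It was unclear which candidate Hiroshi may argue that the committee might assume ___ should return the brochure to the applicant.

In situ: Hiroshi may argue that the committee might assume which candidate should return the brochure to the applicant.
The filler 'which candidate' is interpreted as the subject of the clause embedded under 'assume'. The gap is right after 'assume'.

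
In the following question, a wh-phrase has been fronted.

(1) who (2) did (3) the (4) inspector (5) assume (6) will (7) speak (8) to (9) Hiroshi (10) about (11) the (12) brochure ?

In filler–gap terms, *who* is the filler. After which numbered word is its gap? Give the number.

In situ: The inspector did assume who will speak to Hiroshi about the brochure.
The filler 'who' is interpreted as the subject of the clause embedded under 'assume'. It moves to the left edge, and the trace sits right after 'assume':
Who did the inspector assume ___ will speak to Hiroshi about the brochure?
'assume' is word 5.

5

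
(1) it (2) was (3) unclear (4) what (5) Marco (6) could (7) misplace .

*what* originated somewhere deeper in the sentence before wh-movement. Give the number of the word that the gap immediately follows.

7

Pre-movement form: Marco could misplace what.
'what' functions as the direct object of 'misplace'. Wh-movement fronts it, leaving a gap right after 'misplace':
It was unclear what Marco could misplace ___.
'misplace' is word 7.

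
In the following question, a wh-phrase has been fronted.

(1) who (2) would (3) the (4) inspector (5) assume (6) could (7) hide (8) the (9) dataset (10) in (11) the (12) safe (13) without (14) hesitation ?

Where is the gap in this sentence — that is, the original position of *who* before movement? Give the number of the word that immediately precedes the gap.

Pre-movement form: The inspector would assume who could hide the dataset in the safe without hesitation.
'who' functions as the subject of the clause embedded under 'assume'. It moves to the left edge, and the trace sits right after 'assume':
Who would the inspector assume ___ could hide the dataset in the safe without hesitation?
'assume' is word 5.

5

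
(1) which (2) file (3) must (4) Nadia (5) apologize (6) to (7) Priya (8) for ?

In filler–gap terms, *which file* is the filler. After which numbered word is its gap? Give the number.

In situ: Nadia must apologize to Priya for which file.
The filler 'which file' is interpreted as the object of the preposition 'for'. Fronting leaves a gap immediately after 'for':
Which file must Nadia apologize to Priya for ___?
'for' is word 8.

8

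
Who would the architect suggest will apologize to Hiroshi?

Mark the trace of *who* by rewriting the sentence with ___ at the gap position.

In situ: The architect would suggest who will apologize to Hiroshi.
The filler 'who' is interpreted as the subject of the clause embedded under 'suggest'. The gap is right after 'suggest'.

Who would the architect suggest ___ will apologize to Hiroshi?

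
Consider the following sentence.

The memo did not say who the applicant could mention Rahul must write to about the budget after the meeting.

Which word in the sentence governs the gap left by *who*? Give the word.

to

Before movement: The applicant could mention Rahul must write to who about the budget after the meeting.
The filler 'who' is interpreted as the object of the preposition 'to'. It moves to the left edge, and the trace sits right after 'to':
The memo did not say who the applicant could mention Rahul must write to ___ about the budget after the meeting.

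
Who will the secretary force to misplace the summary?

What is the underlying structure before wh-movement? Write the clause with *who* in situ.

The secretary will force who to misplace the summary.

The filler 'who' is interpreted as the direct object of 'force'. Fronting leaves a gap immediately after 'force':
Who will the secretary force ___ to misplace the summary?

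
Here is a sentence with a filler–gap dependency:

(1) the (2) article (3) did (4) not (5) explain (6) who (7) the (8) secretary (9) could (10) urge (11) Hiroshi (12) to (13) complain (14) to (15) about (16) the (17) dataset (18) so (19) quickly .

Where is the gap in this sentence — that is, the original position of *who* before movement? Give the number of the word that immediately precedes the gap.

14

Underlying clause: The secretary could urge Hiroshi to complain to who about the dataset so quickly.
The filler 'who' is interpreted as the object of the preposition 'to'. It moves to the left edge, and the trace sits right after 'to':
The article did not explain who the secretary could urge Hiroshi to complain to ___ about the dataset so quickly.
'to' is word 14.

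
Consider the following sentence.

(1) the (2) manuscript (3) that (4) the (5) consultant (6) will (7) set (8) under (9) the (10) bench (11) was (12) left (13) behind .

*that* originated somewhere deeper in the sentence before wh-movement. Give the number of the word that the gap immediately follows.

'that' is the direct object of 'set'. Fronting leaves a gap immediately after 'set':
The manuscript that the consultant will set ___ under the bench was left behind.
'set' is word 7.

7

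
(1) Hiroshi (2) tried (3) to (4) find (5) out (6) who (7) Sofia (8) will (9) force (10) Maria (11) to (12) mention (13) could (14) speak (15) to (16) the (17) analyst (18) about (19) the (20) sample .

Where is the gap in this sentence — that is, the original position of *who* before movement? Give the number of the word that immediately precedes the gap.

In situ: Sofia will force Maria to mention who could speak to the analyst about the sample.
The filler 'who' is interpreted as the subject of the clause embedded under 'mention'. Wh-movement fronts it, leaving a gap right after 'mention':
Hiroshi tried to find out who Sofia will force Maria to mention ___ could speak to the analyst about the sample.
'mention' is word 12.

12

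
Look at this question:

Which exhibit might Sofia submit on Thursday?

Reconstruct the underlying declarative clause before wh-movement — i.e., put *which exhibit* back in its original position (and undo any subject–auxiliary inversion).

'which exhibit' is the direct object of 'submit'. Fronting leaves a gap immediately after 'submit':
Which exhibit might Sofia submit ___ on Thursday?

Sofia might submit which exhibit on Thursday.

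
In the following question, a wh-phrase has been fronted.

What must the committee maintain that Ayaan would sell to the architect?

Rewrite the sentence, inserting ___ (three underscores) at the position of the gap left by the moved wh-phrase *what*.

Underlying clause: The committee must maintain that Ayaan would sell what to the architect.
'what' is the direct object of 'sell'. The gap is right after 'sell'.

What must the committee maintain that Ayaan would sell ___ to the architect?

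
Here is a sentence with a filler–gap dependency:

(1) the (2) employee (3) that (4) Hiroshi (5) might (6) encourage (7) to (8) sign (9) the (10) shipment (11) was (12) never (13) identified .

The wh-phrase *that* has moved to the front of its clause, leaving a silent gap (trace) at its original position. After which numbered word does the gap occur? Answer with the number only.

6

'that' is the direct object of 'encourage'. Wh-movement fronts it, leaving a gap right after 'encourage':
The employee that Hiroshi might encourage ___ to sign the shipment was never identified.
'encourage' is word 6.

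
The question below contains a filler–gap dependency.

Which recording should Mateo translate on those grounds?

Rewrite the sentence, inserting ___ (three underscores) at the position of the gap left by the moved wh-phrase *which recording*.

Before movement: Mateo should translate which recording on those grounds.
The filler 'which recording' is interpreted as the direct object of 'translate'. The gap is right after 'translate'.

Which recording should Mateo translate ___ on those grounds?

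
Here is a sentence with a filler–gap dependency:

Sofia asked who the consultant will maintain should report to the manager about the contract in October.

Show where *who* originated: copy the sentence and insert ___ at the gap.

Sofia asked who the consultant will maintain ___ should report to the manager about the contract in October.

Pre-movement form: The consultant will maintain who should report to the manager about the contract in October.
'who' functions as the subject of the clause embedded under 'maintain'. The gap is right after 'maintain'.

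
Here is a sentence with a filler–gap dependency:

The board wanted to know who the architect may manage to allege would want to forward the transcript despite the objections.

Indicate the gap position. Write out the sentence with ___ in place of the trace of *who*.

The board wanted to know who the architect may manage to allege ___ would want to forward the transcript despite the objections.

In situ: The architect may manage to allege who would want to forward the transcript despite the objections.
'who' is the subject of the clause embedded under 'allege'. The gap is right after 'allege'.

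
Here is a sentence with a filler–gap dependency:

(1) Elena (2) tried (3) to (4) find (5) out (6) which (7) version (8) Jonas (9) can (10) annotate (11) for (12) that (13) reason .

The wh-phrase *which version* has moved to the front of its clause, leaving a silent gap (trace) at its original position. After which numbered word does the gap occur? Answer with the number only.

Pre-movement form: Jonas can annotate which version for that reason.
'which version' functions as the direct object of 'annotate'. It moves to the left edge, and the trace sits right after 'annotate':
Elena tried to find out which version Jonas can annotate ___ for that reason.
'annotate' is word 10.

10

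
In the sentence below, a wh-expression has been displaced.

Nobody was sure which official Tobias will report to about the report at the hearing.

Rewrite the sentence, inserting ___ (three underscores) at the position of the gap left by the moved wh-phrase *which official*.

Nobody was sure which official Tobias will report to ___ about the report at the hearing.

Before movement: Tobias will report to which official about the report at the hearing.
'which official' functions as the object of the preposition 'to'. The gap is right after 'to'.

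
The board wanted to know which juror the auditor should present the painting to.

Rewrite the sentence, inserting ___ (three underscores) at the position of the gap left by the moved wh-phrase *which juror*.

The board wanted to know which juror the auditor should present the painting to ___.

Pre-movement form: The auditor should present the painting to which juror.
The filler 'which juror' is interpreted as the object of the preposition 'to' (recipient of 'present'). The gap is right after 'to'.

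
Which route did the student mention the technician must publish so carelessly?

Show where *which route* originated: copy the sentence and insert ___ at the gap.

Underlying clause: The student did mention the technician must publish which route so carelessly.
'which route' is the direct object of 'publish'. The gap is right after 'publish'.

Which route did the student mention the technician must publish ___ so carelessly?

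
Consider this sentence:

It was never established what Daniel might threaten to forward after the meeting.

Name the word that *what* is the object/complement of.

Pre-movement form: Daniel might threaten to forward what after the meeting.
'what' functions as the direct object of 'forward'. Wh-movement fronts it, leaving a gap right after 'forward':
It was never established what Daniel might threaten to forward ___ after the meeting.

forward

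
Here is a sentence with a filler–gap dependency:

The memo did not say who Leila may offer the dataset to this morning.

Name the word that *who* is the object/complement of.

to

Pre-movement form: Leila may offer the dataset to who this morning.
The filler 'who' is interpreted as the object of the preposition 'to' (recipient of 'offer'). Fronting leaves a gap immediately after 'to':
The memo did not say who Leila may offer the dataset to ___ this morning.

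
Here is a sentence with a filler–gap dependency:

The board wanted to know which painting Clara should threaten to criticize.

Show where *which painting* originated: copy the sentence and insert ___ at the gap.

The board wanted to know which painting Clara should threaten to criticize ___.

In situ: Clara should threaten to criticize which painting.
'which painting' is the direct object of 'criticize'. The gap is right after 'criticize'.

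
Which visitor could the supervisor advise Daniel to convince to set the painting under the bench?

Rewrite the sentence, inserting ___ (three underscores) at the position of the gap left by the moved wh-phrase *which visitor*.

Underlying clause: The supervisor could advise Daniel to convince which visitor to set the painting under the bench.
'which visitor' is the direct object of 'convince'. The gap is right after 'convince'.

Which visitor could the supervisor advise Daniel to convince ___ to set the painting under the bench?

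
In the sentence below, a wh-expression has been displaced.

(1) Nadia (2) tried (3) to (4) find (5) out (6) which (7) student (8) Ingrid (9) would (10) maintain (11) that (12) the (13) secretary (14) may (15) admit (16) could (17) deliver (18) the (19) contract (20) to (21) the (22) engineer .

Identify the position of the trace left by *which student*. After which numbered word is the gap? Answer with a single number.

15

Pre-movement form: Ingrid would maintain that the secretary may admit which student could deliver the contract to the engineer.
The filler 'which student' is interpreted as the subject of the clause embedded under 'admit'. Wh-movement fronts it, leaving a gap right after 'admit':
Nadia tried to find out which student Ingrid would maintain that the secretary may admit ___ could deliver the contract to the engineer.
'admit' is word 15.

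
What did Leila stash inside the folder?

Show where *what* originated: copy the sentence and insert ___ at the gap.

What did Leila stash ___ inside the folder?

Pre-movement form: Leila did stash what inside the folder.
The filler 'what' is interpreted as the direct object of 'stash'. The gap is right after 'stash'.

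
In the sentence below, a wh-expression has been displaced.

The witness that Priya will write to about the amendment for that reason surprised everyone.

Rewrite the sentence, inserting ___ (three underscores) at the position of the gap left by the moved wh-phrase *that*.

The witness that Priya will write to ___ about the amendment for that reason surprised everyone.

The filler 'that' is interpreted as the object of the preposition 'to'. The gap is right after 'to'.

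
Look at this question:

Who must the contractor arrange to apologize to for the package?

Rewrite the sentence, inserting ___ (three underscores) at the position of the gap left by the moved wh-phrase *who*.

Before movement: The contractor must arrange to apologize to who for the package.
The filler 'who' is interpreted as the object of the preposition 'to'. The gap is right after 'to'.

Who must the contractor arrange to apologize to ___ for the package?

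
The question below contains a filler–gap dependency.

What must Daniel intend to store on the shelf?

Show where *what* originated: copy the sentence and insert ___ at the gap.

Underlying clause: Daniel must intend to store what on the shelf.
'what' is the direct object of 'store'. The gap is right after 'store'.

What must Daniel intend to store ___ on the shelf?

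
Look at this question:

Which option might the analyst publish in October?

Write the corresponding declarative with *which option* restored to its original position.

'which option' is the direct object of 'publish'. Fronting leaves a gap immediately after 'publish':
Which option might the analyst publish ___ in October?

The analyst might publish which option in October.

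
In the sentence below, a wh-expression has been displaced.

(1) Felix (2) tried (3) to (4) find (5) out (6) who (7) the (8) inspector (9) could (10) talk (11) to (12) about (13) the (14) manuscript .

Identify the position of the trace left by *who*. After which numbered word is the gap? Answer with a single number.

Before movement: The inspector could talk to who about the manuscript.
The filler 'who' is interpreted as the object of the preposition 'to'. Fronting leaves a gap immediately after 'to':
Felix tried to find out who the inspector could talk to ___ about the manuscript.
'to' is word 11.

11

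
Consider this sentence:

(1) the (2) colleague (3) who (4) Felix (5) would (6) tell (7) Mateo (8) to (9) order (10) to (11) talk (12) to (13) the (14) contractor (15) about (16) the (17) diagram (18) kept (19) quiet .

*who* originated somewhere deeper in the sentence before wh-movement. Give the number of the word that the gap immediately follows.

'who' functions as the direct object of 'order'. Wh-movement fronts it, leaving a gap right after 'order':
The colleague who Felix would tell Mateo to order ___ to talk to the contractor about the diagram kept quiet.
'order' is word 9.

9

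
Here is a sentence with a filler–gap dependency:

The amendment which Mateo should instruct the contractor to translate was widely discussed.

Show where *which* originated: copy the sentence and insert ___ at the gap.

The amendment which Mateo should instruct the contractor to translate ___ was widely discussed.

'which' is the direct object of 'translate'. The gap is right after 'translate'.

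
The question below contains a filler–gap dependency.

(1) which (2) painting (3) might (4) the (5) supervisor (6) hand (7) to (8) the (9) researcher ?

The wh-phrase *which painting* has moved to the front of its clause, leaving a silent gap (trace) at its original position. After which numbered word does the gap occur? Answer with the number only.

6

Before movement: The supervisor might hand which painting to the researcher.
'which painting' functions as the direct object of 'hand'. Fronting leaves a gap immediately after 'hand':
Which painting might the supervisor hand ___ to the researcher?
'hand' is word 6.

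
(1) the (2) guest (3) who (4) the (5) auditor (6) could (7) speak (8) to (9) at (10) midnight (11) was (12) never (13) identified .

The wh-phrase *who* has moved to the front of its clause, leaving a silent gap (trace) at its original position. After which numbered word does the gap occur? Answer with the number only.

The filler 'who' is interpreted as the object of the preposition 'to'. It moves to the left edge, and the trace sits right after 'to':
The guest who the auditor could speak to ___ at midnight was never identified.
'to' is word 8.

8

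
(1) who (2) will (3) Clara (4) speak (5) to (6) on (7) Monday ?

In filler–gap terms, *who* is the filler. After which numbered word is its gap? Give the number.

5

Before movement: Clara will speak to who on Monday.
The filler 'who' is interpreted as the object of the preposition 'to'. Wh-movement fronts it, leaving a gap right after 'to':
Who will Clara speak to ___ on Monday?
'to' is word 5.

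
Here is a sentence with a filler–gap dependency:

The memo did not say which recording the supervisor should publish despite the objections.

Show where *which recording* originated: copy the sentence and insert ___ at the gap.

In situ: The supervisor should publish which recording despite the objections.
The filler 'which recording' is interpreted as the direct object of 'publish'. The gap is right after 'publish'.

The memo did not say which recording the supervisor should publish ___ despite the objections.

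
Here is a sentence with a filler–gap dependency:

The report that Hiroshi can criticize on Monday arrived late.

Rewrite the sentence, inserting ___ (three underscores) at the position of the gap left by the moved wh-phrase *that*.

The report that Hiroshi can criticize ___ on Monday arrived late.

'that' is the direct object of 'criticize'. The gap is right after 'criticize'.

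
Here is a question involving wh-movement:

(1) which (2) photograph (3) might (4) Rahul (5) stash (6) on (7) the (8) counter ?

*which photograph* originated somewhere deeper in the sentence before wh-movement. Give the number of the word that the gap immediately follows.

Underlying clause: Rahul might stash which photograph on the counter.
'which photograph' functions as the direct object of 'stash'. It moves to the left edge, and the trace sits right after 'stash':
Which photograph might Rahul stash ___ on the counter?
'stash' is word 5.

5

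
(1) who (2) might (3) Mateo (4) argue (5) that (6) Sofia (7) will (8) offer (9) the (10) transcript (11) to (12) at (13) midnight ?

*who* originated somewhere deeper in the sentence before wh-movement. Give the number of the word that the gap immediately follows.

In situ: Mateo might argue that Sofia will offer the transcript to who at midnight.
'who' functions as the object of the preposition 'to' (recipient of 'offer'). Fronting leaves a gap immediately after 'to':
Who might Mateo argue that Sofia will offer the transcript to ___ at midnight?
'to' is word 11.

11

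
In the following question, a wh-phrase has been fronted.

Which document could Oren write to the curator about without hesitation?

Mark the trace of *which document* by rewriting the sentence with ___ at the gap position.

Which document could Oren write to the curator about ___ without hesitation?

In situ: Oren could write to the curator about which document without hesitation.
The filler 'which document' is interpreted as the object of the preposition 'about'. The gap is right after 'about'.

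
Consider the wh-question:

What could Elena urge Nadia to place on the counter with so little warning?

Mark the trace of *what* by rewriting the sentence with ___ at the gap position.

What could Elena urge Nadia to place ___ on the counter with so little warning?

In situ: Elena could urge Nadia to place what on the counter with so little warning.
The filler 'what' is interpreted as the direct object of 'place'. The gap is right after 'place'.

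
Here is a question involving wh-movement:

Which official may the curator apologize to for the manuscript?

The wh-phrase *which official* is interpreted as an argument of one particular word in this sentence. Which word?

to

Pre-movement form: The curator may apologize to which official for the manuscript.
'which official' functions as the object of the preposition 'to'. Fronting leaves a gap immediately after 'to':
Which official may the curator apologize to ___ for the manuscript?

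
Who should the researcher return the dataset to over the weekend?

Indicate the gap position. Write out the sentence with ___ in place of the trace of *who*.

In situ: The researcher should return the dataset to who over the weekend.
The filler 'who' is interpreted as the object of the preposition 'to' (recipient of 'return'). The gap is right after 'to'.

Who should the researcher return the dataset to ___ over the weekend?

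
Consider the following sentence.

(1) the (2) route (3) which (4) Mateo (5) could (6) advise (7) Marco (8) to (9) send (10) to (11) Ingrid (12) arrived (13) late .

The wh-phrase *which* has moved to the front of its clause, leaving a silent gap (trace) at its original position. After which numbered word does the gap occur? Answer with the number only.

The filler 'which' is interpreted as the direct object of 'send'. Wh-movement fronts it, leaving a gap right after 'send':
The route which Mateo could advise Marco to send ___ to Ingrid arrived late.
'send' is word 9.

9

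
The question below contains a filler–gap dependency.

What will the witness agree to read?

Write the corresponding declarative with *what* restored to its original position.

The witness will agree to read what.

'what' is the direct object of 'read'. Fronting leaves a gap immediately after 'read':
What will the witness agree to read ___?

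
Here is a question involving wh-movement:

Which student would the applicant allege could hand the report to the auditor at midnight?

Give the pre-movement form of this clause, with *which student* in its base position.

The applicant would allege which student could hand the report to the auditor at midnight.

'which student' is the subject of the clause embedded under 'allege'. Wh-movement fronts it, leaving a gap right after 'allege':
Which student would the applicant allege ___ could hand the report to the auditor at midnight?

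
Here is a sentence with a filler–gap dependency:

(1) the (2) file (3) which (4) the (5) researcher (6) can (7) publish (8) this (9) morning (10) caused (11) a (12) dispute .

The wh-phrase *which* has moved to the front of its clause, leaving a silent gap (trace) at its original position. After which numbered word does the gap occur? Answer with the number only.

'which' is the direct object of 'publish'. It moves to the left edge, and the trace sits right after 'publish':
The file which the researcher can publish ___ this morning caused a dispute.
'publish' is word 7.

7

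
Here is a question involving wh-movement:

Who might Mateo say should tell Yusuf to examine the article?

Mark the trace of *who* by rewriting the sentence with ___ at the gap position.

Underlying clause: Mateo might say who should tell Yusuf to examine the article.
The filler 'who' is interpreted as the subject of the clause embedded under 'say'. The gap is right after 'say'.

Who might Mateo say ___ should tell Yusuf to examine the article?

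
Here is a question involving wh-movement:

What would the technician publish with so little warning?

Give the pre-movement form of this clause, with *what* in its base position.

The technician would publish what with so little warning.

The filler 'what' is interpreted as the direct object of 'publish'. Wh-movement fronts it, leaving a gap right after 'publish':
What would the technician publish ___ with so little warning?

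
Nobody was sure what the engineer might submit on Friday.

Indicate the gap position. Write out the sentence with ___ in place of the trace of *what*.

In situ: The engineer might submit what on Friday.
The filler 'what' is interpreted as the direct object of 'submit'. The gap is right after 'submit'.

Nobody was sure what the engineer might submit ___ on Friday.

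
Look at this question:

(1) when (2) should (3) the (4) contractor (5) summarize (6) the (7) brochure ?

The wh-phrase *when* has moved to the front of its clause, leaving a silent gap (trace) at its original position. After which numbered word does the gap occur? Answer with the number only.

Pre-movement form: The contractor should summarize the brochure when.
'when' functions as the temporal adjunct. Fronting leaves a gap immediately after 'brochure':
When should the contractor summarize the brochure ___?
'brochure' is word 7.

7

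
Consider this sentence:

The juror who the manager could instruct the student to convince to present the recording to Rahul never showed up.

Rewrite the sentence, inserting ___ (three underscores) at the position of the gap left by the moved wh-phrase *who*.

The juror who the manager could instruct the student to convince ___ to present the recording to Rahul never showed up.

'who' is the direct object of 'convince'. The gap is right after 'convince'.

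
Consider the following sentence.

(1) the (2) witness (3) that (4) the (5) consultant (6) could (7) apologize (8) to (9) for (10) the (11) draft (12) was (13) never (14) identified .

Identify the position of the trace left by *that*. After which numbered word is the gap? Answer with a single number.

8

The filler 'that' is interpreted as the object of the preposition 'to'. Fronting leaves a gap immediately after 'to':
The witness that the consultant could apologize to ___ for the draft was never identified.
'to' is word 8.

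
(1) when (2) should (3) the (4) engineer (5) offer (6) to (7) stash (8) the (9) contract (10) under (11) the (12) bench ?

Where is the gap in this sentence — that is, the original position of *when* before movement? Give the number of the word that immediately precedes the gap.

12

In situ: The engineer should offer to stash the contract under the bench when.
'when' is the temporal adjunct. It moves to the left edge, and the trace sits right after 'bench':
When should the engineer offer to stash the contract under the bench ___?
'bench' is word 12.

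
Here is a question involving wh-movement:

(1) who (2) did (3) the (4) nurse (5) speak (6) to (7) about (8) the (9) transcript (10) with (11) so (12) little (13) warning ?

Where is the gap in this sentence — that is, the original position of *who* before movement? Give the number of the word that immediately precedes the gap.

Pre-movement form: The nurse did speak to who about the transcript with so little warning.
'who' is the object of the preposition 'to'. Fronting leaves a gap immediately after 'to':
Who did the nurse speak to ___ about the transcript with so little warning?
'to' is word 6.

6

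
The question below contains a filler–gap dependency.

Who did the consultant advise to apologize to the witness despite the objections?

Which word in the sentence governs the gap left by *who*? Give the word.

In situ: The consultant did advise who to apologize to the witness despite the objections.
'who' is the direct object of 'advise'. Wh-movement fronts it, leaving a gap right after 'advise':
Who did the consultant advise ___ to apologize to the witness despite the objections?

advise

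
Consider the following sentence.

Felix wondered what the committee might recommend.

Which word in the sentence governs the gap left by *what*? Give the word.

In situ: The committee might recommend what.
'what' is the direct object of 'recommend'. Wh-movement fronts it, leaving a gap right after 'recommend':
Felix wondered what the committee might recommend ___.

recommend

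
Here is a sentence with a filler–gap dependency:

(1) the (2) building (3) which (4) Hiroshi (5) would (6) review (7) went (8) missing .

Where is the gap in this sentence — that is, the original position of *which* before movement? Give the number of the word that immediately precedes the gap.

'which' functions as the direct object of 'review'. It moves to the left edge, and the trace sits right after 'review':
The building which Hiroshi would review ___ went missing.
'review' is word 6.

6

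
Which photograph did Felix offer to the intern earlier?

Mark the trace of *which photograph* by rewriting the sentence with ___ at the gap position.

Which photograph did Felix offer ___ to the intern earlier?

Before movement: Felix did offer which photograph to the intern earlier.
The filler 'which photograph' is interpreted as the direct object of 'offer'. The gap is right after 'offer'.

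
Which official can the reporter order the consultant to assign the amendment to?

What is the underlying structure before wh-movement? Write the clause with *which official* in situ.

'which official' is the object of the preposition 'to' (recipient of 'assign'). It moves to the left edge, and the trace sits right after 'to':
Which official can the reporter order the consultant to assign the amendment to ___?

The reporter can order the consultant to assign the amendment to which official.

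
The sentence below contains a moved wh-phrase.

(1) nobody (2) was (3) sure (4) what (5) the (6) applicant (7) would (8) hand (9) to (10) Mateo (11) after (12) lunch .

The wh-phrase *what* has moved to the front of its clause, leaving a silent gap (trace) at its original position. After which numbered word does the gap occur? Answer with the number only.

Pre-movement form: The applicant would hand what to Mateo after lunch.
'what' is the direct object of 'hand'. Fronting leaves a gap immediately after 'hand':
Nobody was sure what the applicant would hand ___ to Mateo after lunch.
'hand' is word 8.

8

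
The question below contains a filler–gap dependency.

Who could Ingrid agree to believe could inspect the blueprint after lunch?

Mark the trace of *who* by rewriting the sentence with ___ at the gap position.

In situ: Ingrid could agree to believe who could inspect the blueprint after lunch.
'who' is the subject of the clause embedded under 'believe'. The gap is right after 'believe'.

Who could Ingrid agree to believe ___ could inspect the blueprint after lunch?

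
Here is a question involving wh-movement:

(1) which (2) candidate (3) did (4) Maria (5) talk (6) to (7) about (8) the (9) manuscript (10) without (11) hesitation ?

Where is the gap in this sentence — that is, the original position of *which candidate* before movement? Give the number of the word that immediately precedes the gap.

Before movement: Maria did talk to which candidate about the manuscript without hesitation.
'which candidate' is the object of the preposition 'to'. It moves to the left edge, and the trace sits right after 'to':
Which candidate did Maria talk to ___ about the manuscript without hesitation?
'to' is word 6.

6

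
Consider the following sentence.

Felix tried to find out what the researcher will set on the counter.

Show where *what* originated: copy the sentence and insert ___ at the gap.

Pre-movement form: The researcher will set what on the counter.
'what' functions as the direct object of 'set'. The gap is right after 'set'.

Felix tried to find out what the researcher will set ___ on the counter.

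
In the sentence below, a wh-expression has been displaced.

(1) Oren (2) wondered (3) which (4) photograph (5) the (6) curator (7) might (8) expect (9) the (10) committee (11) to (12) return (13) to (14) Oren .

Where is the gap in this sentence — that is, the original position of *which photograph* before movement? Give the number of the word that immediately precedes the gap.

Pre-movement form: The curator might expect the committee to return which photograph to Oren.
The filler 'which photograph' is interpreted as the direct object of 'return'. It moves to the left edge, and the trace sits right after 'return':
Oren wondered which photograph the curator might expect the committee to return ___ to Oren.
'return' is word 12.

12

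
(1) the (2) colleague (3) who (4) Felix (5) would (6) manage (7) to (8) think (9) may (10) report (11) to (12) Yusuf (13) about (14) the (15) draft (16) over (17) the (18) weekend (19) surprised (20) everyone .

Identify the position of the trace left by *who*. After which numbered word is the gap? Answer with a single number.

'who' is the subject of the clause embedded under 'think'. It moves to the left edge, and the trace sits right after 'think':
The colleague who Felix would manage to think ___ may report to Yusuf about the draft over the weekend surprised everyone.
'think' is word 8.

8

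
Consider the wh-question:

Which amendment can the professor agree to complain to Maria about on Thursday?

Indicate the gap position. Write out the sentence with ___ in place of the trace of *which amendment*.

In situ: The professor can agree to complain to Maria about which amendment on Thursday.
The filler 'which amendment' is interpreted as the object of the preposition 'about'. The gap is right after 'about'.

Which amendment can the professor agree to complain to Maria about ___ on Thursday?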